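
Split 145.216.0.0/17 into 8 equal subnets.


New prefix = 17 + 3 = 20
Each subnet has 4096 addresses
  145.216.0.0/20
  145.216.16.0/20
  145.216.32.0/20
  145.216.48.0/20
  145.216.64.0/20
  145.216.80.0/20
  145.216.96.0/20
  145.216.112.0/20
Subnets: 145.216.0.0/20, 145.216.16.0/20, 145.216.32.0/20, 145.216.48.0/20, 145.216.64.0/20, 145.216.80.0/20, 145.216.96.0/20, 145.216.112.0/20


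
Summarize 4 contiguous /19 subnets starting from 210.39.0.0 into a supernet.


Original prefix: /19
Number of subnets: 4 = 2^2
New prefix = 19 - 2 = 17
Supernet: 210.39.0.0/17


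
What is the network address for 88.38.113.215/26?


IP:   01011000.00100110.01110001.11010111
Mask: 11111111.11111111.11111111.11000000
AND operation:
Net:  01011000.00100110.01110001.11000000
Network: 88.38.113.192/26


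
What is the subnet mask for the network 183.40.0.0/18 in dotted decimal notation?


/18 means 18 network bits, 14 host bits
Binary: 11111111111111111100000000000000
Mask: 255.255.192.0


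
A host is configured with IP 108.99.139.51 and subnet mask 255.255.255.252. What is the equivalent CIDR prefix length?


Binary: 11111111.11111111.11111111.11111100
Count leading 1s
Prefix: /30


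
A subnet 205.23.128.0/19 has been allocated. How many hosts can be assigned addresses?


Host bits = 32 - 19 = 13
Total addresses = 2^13 = 8192
Usable = total - 2 (network and broadcast)
Usable hosts: 8190


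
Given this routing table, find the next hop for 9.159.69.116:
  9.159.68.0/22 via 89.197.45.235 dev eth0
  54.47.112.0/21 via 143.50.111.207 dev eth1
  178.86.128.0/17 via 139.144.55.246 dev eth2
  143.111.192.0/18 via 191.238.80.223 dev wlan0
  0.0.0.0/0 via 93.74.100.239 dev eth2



Longest prefix match for 9.159.69.116:
  /22 9.159.68.0: MATCH
  /21 54.47.112.0: no
  /17 178.86.128.0: no
  /18 143.111.192.0: no
  /0 0.0.0.0: MATCH
Selected: next-hop 89.197.45.235 via eth0 (matched /22)


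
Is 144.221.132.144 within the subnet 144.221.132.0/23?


Subnet network: 144.221.132.0
Test IP AND mask: 144.221.132.0
Yes, 144.221.132.144 is in 144.221.132.0/23


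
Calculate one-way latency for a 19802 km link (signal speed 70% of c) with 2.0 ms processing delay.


Speed = 0.7 * 3e5 km/s = 210000 km/s
Propagation delay = 19802 / 210000 = 0.0943 s = 94.2952 ms
Processing delay = 2.0 ms
Total one-way latency = 96.2952 ms


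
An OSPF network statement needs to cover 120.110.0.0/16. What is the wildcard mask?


Subnet mask: 255.255.0.0
Wildcard = 255.255.255.255 - subnet mask
255 - 255 = 0
255 - 255 = 0
255 - 0 = 255
255 - 0 = 255
Wildcard: 0.0.255.255


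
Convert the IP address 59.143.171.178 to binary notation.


59 = 00111011
143 = 10001111
171 = 10101011
178 = 10110010
Binary: 00111011.10001111.10101011.10110010


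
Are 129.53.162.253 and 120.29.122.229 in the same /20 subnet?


Mask: 255.255.240.0
129.53.162.253 AND mask = 129.53.160.0
120.29.122.229 AND mask = 120.29.112.0
No, different subnets (129.53.160.0 vs 120.29.112.0)


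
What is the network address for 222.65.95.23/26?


IP:   11011110.01000001.01011111.00010111
Mask: 11111111.11111111.11111111.11000000
AND operation:
Net:  11011110.01000001.01011111.00000000
Network: 222.65.95.0/26


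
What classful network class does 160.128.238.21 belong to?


First octet: 160
Binary: 10100000
10xxxxxx -> Class B (128-191)
Class B, default mask 255.255.0.0 (/16)


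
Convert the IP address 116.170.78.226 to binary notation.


116 = 01110100
170 = 10101010
78 = 01001110
226 = 11100010
Binary: 01110100.10101010.01001110.11100010


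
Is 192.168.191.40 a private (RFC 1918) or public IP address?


RFC 1918 private ranges:
  10.0.0.0/8 (10.0.0.0 - 10.255.255.255)
  172.16.0.0/12 (172.16.0.0 - 172.31.255.255)
  192.168.0.0/16 (192.168.0.0 - 192.168.255.255)
Private (in 192.168.0.0/16)


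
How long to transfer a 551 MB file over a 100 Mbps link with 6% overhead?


Effective throughput = 100 * (1 - 6/100) = 94 Mbps
File size in Mb = 551 * 8 = 4408 Mb
Time = 4408 / 94
Time = 46.8936 seconds


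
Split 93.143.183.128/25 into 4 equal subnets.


New prefix = 25 + 2 = 27
Each subnet has 32 addresses
  93.143.183.128/27
  93.143.183.160/27
  93.143.183.192/27
  93.143.183.224/27
Subnets: 93.143.183.128/27, 93.143.183.160/27, 93.143.183.192/27, 93.143.183.224/27


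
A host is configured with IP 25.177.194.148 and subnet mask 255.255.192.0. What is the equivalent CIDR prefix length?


Binary: 11111111.11111111.11000000.00000000
Count leading 1s
Prefix: /18


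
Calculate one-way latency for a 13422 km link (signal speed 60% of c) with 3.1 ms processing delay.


Speed = 0.6 * 3e5 km/s = 180000 km/s
Propagation delay = 13422 / 180000 = 0.0746 s = 74.5667 ms
Processing delay = 3.1 ms
Total one-way latency = 77.6667 ms


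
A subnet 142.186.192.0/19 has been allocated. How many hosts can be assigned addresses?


Host bits = 32 - 19 = 13
Total addresses = 2^13 = 8192
Usable = total - 2 (network and broadcast)
Usable hosts: 8190


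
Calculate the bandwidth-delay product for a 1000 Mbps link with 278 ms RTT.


BDP = bandwidth * RTT
= 1000 Mbps * 278 ms
= 1000 * 1e6 * 278 / 1000 bits
= 278000000 bits
= 34750000 bytes
= 33935.5469 KB
BDP = 278000000 bits (34750000 bytes)


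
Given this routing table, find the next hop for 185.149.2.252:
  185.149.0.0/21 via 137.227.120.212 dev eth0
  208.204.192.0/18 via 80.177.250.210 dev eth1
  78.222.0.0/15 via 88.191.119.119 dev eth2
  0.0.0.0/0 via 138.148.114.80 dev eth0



Longest prefix match for 185.149.2.252:
  /21 185.149.0.0: MATCH
  /18 208.204.192.0: no
  /15 78.222.0.0: no
  /0 0.0.0.0: MATCH
Selected: next-hop 137.227.120.212 via eth0 (matched /21)


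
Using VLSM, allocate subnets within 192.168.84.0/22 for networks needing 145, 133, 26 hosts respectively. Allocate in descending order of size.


145 hosts -> /24 (254 usable): 192.168.84.0/24
133 hosts -> /24 (254 usable): 192.168.85.0/24
26 hosts -> /27 (30 usable): 192.168.86.0/27
Allocation: 192.168.84.0/24 (145 hosts, 254 usable); 192.168.85.0/24 (133 hosts, 254 usable); 192.168.86.0/27 (26 hosts, 30 usable)


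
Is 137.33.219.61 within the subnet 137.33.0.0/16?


Subnet network: 137.33.0.0
Test IP AND mask: 137.33.0.0
Yes, 137.33.219.61 is in 137.33.0.0/16


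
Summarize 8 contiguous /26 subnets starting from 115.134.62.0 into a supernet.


Original prefix: /26
Number of subnets: 8 = 2^3
New prefix = 26 - 3 = 23
Supernet: 115.134.62.0/23


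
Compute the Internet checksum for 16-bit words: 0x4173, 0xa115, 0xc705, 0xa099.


Sum all words (with carry folding):
+ 0x4173 = 0x4173
+ 0xa115 = 0xe288
+ 0xc705 = 0xa98e
+ 0xa099 = 0x4a28
One's complement: ~0x4a28
Checksum = 0xb5d7


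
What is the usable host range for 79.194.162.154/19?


Network: 79.194.160.0
Broadcast: 79.194.191.255
First usable = network + 1
Last usable = broadcast - 1
Range: 79.194.160.1 to 79.194.191.254


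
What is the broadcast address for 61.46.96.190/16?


Network: 61.46.0.0/16
Host bits = 16
Set all host bits to 1:
Broadcast: 61.46.255.255


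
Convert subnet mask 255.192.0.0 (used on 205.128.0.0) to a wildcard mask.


Subnet mask: 255.192.0.0
Wildcard = 255.255.255.255 - subnet mask
255 - 255 = 0
255 - 192 = 63
255 - 0 = 255
255 - 0 = 255
Wildcard: 0.63.255.255


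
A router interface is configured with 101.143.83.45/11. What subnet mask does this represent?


/11 means 11 network bits, 21 host bits
Binary: 11111111111000000000000000000000
Mask: 255.224.0.0


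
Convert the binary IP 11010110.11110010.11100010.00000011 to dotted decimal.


11010110 = 214
11110010 = 242
11100010 = 226
00000011 = 3
IP: 214.242.226.3


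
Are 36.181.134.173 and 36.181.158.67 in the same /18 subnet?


Mask: 255.255.192.0
36.181.134.173 AND mask = 36.181.128.0
36.181.158.67 AND mask = 36.181.128.0
Yes, same subnet (36.181.128.0)


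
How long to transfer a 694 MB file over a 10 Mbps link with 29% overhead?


Effective throughput = 10 * (1 - 29/100) = 7.1 Mbps
File size in Mb = 694 * 8 = 5552 Mb
Time = 5552 / 7.1
Time = 781.9718 seconds


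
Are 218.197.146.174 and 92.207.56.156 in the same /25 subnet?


Mask: 255.255.255.128
218.197.146.174 AND mask = 218.197.146.128
92.207.56.156 AND mask = 92.207.56.128
No, different subnets (218.197.146.128 vs 92.207.56.128)


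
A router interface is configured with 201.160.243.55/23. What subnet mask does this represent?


/23 means 23 network bits, 9 host bits
Binary: 11111111111111111111111000000000
Mask: 255.255.254.0


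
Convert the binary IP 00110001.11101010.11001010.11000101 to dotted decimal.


00110001 = 49
11101010 = 234
11001010 = 202
11000101 = 197
IP: 49.234.202.197


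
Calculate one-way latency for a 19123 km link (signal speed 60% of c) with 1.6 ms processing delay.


Speed = 0.6 * 3e5 km/s = 180000 km/s
Propagation delay = 19123 / 180000 = 0.1062 s = 106.2389 ms
Processing delay = 1.6 ms
Total one-way latency = 107.8389 ms


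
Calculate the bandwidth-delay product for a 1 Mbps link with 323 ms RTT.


BDP = bandwidth * RTT
= 1 Mbps * 323 ms
= 1 * 1e6 * 323 / 1000 bits
= 323000 bits
= 40375 bytes
= 39.4287 KB
BDP = 323000 bits (40375 bytes)


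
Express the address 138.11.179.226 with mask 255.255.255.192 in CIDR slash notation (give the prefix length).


Binary: 11111111.11111111.11111111.11000000
Count leading 1s
Prefix: /26


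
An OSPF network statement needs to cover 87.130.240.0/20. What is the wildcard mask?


Subnet mask: 255.255.240.0
Wildcard = 255.255.255.255 - subnet mask
255 - 255 = 0
255 - 255 = 0
255 - 240 = 15
255 - 0 = 255
Wildcard: 0.0.15.255


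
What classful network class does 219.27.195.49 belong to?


First octet: 219
Binary: 11011011
110xxxxx -> Class C (192-223)
Class C, default mask 255.255.255.0 (/24)


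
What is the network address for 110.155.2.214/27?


IP:   01101110.10011011.00000010.11010110
Mask: 11111111.11111111.11111111.11100000
AND operation:
Net:  01101110.10011011.00000010.11000000
Network: 110.155.2.192/27


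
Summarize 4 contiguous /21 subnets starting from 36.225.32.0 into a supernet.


Original prefix: /21
Number of subnets: 4 = 2^2
New prefix = 21 - 2 = 19
Supernet: 36.225.32.0/19


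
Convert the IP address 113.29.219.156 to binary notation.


113 = 01110001
29 = 00011101
219 = 11011011
156 = 10011100
Binary: 01110001.00011101.11011011.10011100


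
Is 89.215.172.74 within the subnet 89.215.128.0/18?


Subnet network: 89.215.128.0
Test IP AND mask: 89.215.128.0
Yes, 89.215.172.74 is in 89.215.128.0/18


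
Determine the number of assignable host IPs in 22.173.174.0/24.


Host bits = 32 - 24 = 8
Total addresses = 2^8 = 256
Usable = total - 2 (network and broadcast)
Usable hosts: 254


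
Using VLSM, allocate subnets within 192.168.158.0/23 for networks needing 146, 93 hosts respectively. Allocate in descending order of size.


146 hosts -> /24 (254 usable): 192.168.158.0/24
93 hosts -> /25 (126 usable): 192.168.159.0/25
Allocation: 192.168.158.0/24 (146 hosts, 254 usable); 192.168.159.0/25 (93 hosts, 126 usable)


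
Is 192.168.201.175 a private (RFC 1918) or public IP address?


RFC 1918 private ranges:
  10.0.0.0/8 (10.0.0.0 - 10.255.255.255)
  172.16.0.0/12 (172.16.0.0 - 172.31.255.255)
  192.168.0.0/16 (192.168.0.0 - 192.168.255.255)
Private (in 192.168.0.0/16)


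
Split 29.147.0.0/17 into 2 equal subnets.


New prefix = 17 + 1 = 18
Each subnet has 16384 addresses
  29.147.0.0/18
  29.147.64.0/18
Subnets: 29.147.0.0/18, 29.147.64.0/18


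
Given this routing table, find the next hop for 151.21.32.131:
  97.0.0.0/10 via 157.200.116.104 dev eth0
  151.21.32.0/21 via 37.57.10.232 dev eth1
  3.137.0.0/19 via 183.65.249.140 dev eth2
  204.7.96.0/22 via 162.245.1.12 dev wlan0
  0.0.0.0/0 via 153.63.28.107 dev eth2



Longest prefix match for 151.21.32.131:
  /10 97.0.0.0: no
  /21 151.21.32.0: MATCH
  /19 3.137.0.0: no
  /22 204.7.96.0: no
  /0 0.0.0.0: MATCH
Selected: next-hop 37.57.10.232 via eth1 (matched /21)


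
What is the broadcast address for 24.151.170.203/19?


Network: 24.151.160.0/19
Host bits = 13
Set all host bits to 1:
Broadcast: 24.151.191.255


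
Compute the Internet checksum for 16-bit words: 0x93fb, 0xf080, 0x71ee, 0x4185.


Sum all words (with carry folding):
+ 0x93fb = 0x93fb
+ 0xf080 = 0x847c
+ 0x71ee = 0xf66a
+ 0x4185 = 0x37f0
One's complement: ~0x37f0
Checksum = 0xc80f


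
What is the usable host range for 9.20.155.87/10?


Network: 9.0.0.0
Broadcast: 9.63.255.255
First usable = network + 1
Last usable = broadcast - 1
Range: 9.0.0.1 to 9.63.255.254


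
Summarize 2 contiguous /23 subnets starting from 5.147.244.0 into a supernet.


Original prefix: /23
Number of subnets: 2 = 2^1
New prefix = 23 - 1 = 22
Supernet: 5.147.244.0/22


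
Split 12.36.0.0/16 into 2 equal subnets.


New prefix = 16 + 1 = 17
Each subnet has 32768 addresses
  12.36.0.0/17
  12.36.128.0/17
Subnets: 12.36.0.0/17, 12.36.128.0/17


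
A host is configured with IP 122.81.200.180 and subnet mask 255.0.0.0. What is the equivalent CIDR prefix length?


Binary: 11111111.00000000.00000000.00000000
Count leading 1s
Prefix: /8


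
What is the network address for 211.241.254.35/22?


IP:   11010011.11110001.11111110.00100011
Mask: 11111111.11111111.11111100.00000000
AND operation:
Net:  11010011.11110001.11111100.00000000
Network: 211.241.252.0/22


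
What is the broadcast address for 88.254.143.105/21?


Network: 88.254.136.0/21
Host bits = 11
Set all host bits to 1:
Broadcast: 88.254.143.255


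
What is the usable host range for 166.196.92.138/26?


Network: 166.196.92.128
Broadcast: 166.196.92.191
First usable = network + 1
Last usable = broadcast - 1
Range: 166.196.92.129 to 166.196.92.190


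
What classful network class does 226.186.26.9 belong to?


First octet: 226
Binary: 11100010
1110xxxx -> Class D (224-239)
Class D (multicast), default mask N/A


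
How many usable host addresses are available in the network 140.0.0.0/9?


Host bits = 32 - 9 = 23
Total addresses = 2^23 = 8388608
Usable = total - 2 (network and broadcast)
Usable hosts: 8388606


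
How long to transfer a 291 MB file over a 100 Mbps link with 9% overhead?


Effective throughput = 100 * (1 - 9/100) = 91 Mbps
File size in Mb = 291 * 8 = 2328 Mb
Time = 2328 / 91
Time = 25.5824 seconds


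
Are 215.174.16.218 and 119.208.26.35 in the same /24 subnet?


Mask: 255.255.255.0
215.174.16.218 AND mask = 215.174.16.0
119.208.26.35 AND mask = 119.208.26.0
No, different subnets (215.174.16.0 vs 119.208.26.0)


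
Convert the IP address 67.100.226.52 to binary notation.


67 = 01000011
100 = 01100100
226 = 11100010
52 = 00110100
Binary: 01000011.01100100.11100010.00110100


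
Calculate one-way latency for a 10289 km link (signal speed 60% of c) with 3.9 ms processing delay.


Speed = 0.6 * 3e5 km/s = 180000 km/s
Propagation delay = 10289 / 180000 = 0.0572 s = 57.1611 ms
Processing delay = 3.9 ms
Total one-way latency = 61.0611 ms


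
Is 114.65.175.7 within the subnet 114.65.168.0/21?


Subnet network: 114.65.168.0
Test IP AND mask: 114.65.168.0
Yes, 114.65.175.7 is in 114.65.168.0/21


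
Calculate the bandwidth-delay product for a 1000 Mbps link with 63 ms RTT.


BDP = bandwidth * RTT
= 1000 Mbps * 63 ms
= 1000 * 1e6 * 63 / 1000 bits
= 63000000 bits
= 7875000 bytes
= 7690.4297 KB
BDP = 63000000 bits (7875000 bytes)


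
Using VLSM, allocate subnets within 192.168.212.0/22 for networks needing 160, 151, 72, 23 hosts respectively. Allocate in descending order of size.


160 hosts -> /24 (254 usable): 192.168.212.0/24
151 hosts -> /24 (254 usable): 192.168.213.0/24
72 hosts -> /25 (126 usable): 192.168.214.0/25
23 hosts -> /27 (30 usable): 192.168.214.128/27
Allocation: 192.168.212.0/24 (160 hosts, 254 usable); 192.168.213.0/24 (151 hosts, 254 usable); 192.168.214.0/25 (72 hosts, 126 usable); 192.168.214.128/27 (23 hosts, 30 usable)


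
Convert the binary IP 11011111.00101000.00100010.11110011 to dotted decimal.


11011111 = 223
00101000 = 40
00100010 = 34
11110011 = 243
IP: 223.40.34.243


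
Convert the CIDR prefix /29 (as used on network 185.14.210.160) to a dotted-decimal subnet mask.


/29 means 29 network bits, 3 host bits
Binary: 11111111111111111111111111111000
Mask: 255.255.255.248


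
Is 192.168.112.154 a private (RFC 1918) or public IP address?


RFC 1918 private ranges:
  10.0.0.0/8 (10.0.0.0 - 10.255.255.255)
  172.16.0.0/12 (172.16.0.0 - 172.31.255.255)
  192.168.0.0/16 (192.168.0.0 - 192.168.255.255)
Private (in 192.168.0.0/16)


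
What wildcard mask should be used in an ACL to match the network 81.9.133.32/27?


Subnet mask: 255.255.255.224
Wildcard = 255.255.255.255 - subnet mask
255 - 255 = 0
255 - 255 = 0
255 - 255 = 0
255 - 224 = 31
Wildcard: 0.0.0.31


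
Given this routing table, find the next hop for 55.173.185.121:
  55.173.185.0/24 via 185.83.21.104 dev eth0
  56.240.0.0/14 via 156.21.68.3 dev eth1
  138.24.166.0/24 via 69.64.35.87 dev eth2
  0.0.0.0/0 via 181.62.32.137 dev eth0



Longest prefix match for 55.173.185.121:
  /24 55.173.185.0: MATCH
  /14 56.240.0.0: no
  /24 138.24.166.0: no
  /0 0.0.0.0: MATCH
Selected: next-hop 185.83.21.104 via eth0 (matched /24)


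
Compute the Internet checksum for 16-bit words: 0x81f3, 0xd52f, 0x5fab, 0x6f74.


Sum all words (with carry folding):
+ 0x81f3 = 0x81f3
+ 0xd52f = 0x5723
+ 0x5fab = 0xb6ce
+ 0x6f74 = 0x2643
One's complement: ~0x2643
Checksum = 0xd9bc


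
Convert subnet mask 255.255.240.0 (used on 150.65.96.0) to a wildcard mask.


Subnet mask: 255.255.240.0
Wildcard = 255.255.255.255 - subnet mask
255 - 255 = 0
255 - 255 = 0
255 - 240 = 15
255 - 0 = 255
Wildcard: 0.0.15.255


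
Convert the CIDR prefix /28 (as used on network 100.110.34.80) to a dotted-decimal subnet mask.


/28 means 28 network bits, 4 host bits
Binary: 11111111111111111111111111110000
Mask: 255.255.255.240


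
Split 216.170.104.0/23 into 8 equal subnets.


New prefix = 23 + 3 = 26
Each subnet has 64 addresses
  216.170.104.0/26
  216.170.104.64/26
  216.170.104.128/26
  216.170.104.192/26
  216.170.105.0/26
  216.170.105.64/26
  216.170.105.128/26
  216.170.105.192/26
Subnets: 216.170.104.0/26, 216.170.104.64/26, 216.170.104.128/26, 216.170.104.192/26, 216.170.105.0/26, 216.170.105.64/26, 216.170.105.128/26, 216.170.105.192/26


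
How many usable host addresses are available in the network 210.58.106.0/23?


Host bits = 32 - 23 = 9
Total addresses = 2^9 = 512
Usable = total - 2 (network and broadcast)
Usable hosts: 510


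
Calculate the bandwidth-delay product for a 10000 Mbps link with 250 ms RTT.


BDP = bandwidth * RTT
= 10000 Mbps * 250 ms
= 10000 * 1e6 * 250 / 1000 bits
= 2500000000 bits
= 312500000 bytes
= 305175.7812 KB
BDP = 2500000000 bits (312500000 bytes)


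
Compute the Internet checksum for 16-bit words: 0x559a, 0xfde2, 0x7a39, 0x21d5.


Sum all words (with carry folding):
+ 0x559a = 0x559a
+ 0xfde2 = 0x537d
+ 0x7a39 = 0xcdb6
+ 0x21d5 = 0xef8b
One's complement: ~0xef8b
Checksum = 0x1074


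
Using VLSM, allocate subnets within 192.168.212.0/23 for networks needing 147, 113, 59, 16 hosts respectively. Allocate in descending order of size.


147 hosts -> /24 (254 usable): 192.168.212.0/24
113 hosts -> /25 (126 usable): 192.168.213.0/25
59 hosts -> /26 (62 usable): 192.168.213.128/26
16 hosts -> /27 (30 usable): 192.168.213.192/27
Allocation: 192.168.212.0/24 (147 hosts, 254 usable); 192.168.213.0/25 (113 hosts, 126 usable); 192.168.213.128/26 (59 hosts, 62 usable); 192.168.213.192/27 (16 hosts, 30 usable)


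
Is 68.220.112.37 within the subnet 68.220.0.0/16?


Subnet network: 68.220.0.0
Test IP AND mask: 68.220.0.0
Yes, 68.220.112.37 is in 68.220.0.0/16


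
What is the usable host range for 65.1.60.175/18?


Network: 65.1.0.0
Broadcast: 65.1.63.255
First usable = network + 1
Last usable = broadcast - 1
Range: 65.1.0.1 to 65.1.63.254


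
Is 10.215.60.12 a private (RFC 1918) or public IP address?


RFC 1918 private ranges:
  10.0.0.0/8 (10.0.0.0 - 10.255.255.255)
  172.16.0.0/12 (172.16.0.0 - 172.31.255.255)
  192.168.0.0/16 (192.168.0.0 - 192.168.255.255)
Private (in 10.0.0.0/8)


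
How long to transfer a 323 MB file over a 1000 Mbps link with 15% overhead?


Effective throughput = 1000 * (1 - 15/100) = 850 Mbps
File size in Mb = 323 * 8 = 2584 Mb
Time = 2584 / 850
Time = 3.04 seconds


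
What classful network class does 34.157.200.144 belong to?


First octet: 34
Binary: 00100010
0xxxxxxx -> Class A (1-126)
Class A, default mask 255.0.0.0 (/8)


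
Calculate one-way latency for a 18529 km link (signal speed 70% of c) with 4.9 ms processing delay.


Speed = 0.7 * 3e5 km/s = 210000 km/s
Propagation delay = 18529 / 210000 = 0.0882 s = 88.2333 ms
Processing delay = 4.9 ms
Total one-way latency = 93.1333 ms


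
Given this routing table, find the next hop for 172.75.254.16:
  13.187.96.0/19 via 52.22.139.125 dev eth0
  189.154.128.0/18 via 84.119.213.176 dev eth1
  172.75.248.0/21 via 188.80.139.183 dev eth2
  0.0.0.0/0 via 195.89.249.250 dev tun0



Longest prefix match for 172.75.254.16:
  /19 13.187.96.0: no
  /18 189.154.128.0: no
  /21 172.75.248.0: MATCH
  /0 0.0.0.0: MATCH
Selected: next-hop 188.80.139.183 via eth2 (matched /21)


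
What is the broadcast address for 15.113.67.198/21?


Network: 15.113.64.0/21
Host bits = 11
Set all host bits to 1:
Broadcast: 15.113.71.255


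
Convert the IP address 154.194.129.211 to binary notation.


154 = 10011010
194 = 11000010
129 = 10000001
211 = 11010011
Binary: 10011010.11000010.10000001.11010011


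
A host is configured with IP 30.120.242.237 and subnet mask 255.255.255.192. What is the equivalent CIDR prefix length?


Binary: 11111111.11111111.11111111.11000000
Count leading 1s
Prefix: /26


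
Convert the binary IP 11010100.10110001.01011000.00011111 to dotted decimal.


11010100 = 212
10110001 = 177
01011000 = 88
00011111 = 31
IP: 212.177.88.31


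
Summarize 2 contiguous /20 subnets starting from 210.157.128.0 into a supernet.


Original prefix: /20
Number of subnets: 2 = 2^1
New prefix = 20 - 1 = 19
Supernet: 210.157.128.0/19


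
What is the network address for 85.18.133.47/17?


IP:   01010101.00010010.10000101.00101111
Mask: 11111111.11111111.10000000.00000000
AND operation:
Net:  01010101.00010010.10000000.00000000
Network: 85.18.128.0/17


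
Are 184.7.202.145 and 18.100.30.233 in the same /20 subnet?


Mask: 255.255.240.0
184.7.202.145 AND mask = 184.7.192.0
18.100.30.233 AND mask = 18.100.16.0
No, different subnets (184.7.192.0 vs 18.100.16.0)


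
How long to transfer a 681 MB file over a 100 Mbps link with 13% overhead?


Effective throughput = 100 * (1 - 13/100) = 87 Mbps
File size in Mb = 681 * 8 = 5448 Mb
Time = 5448 / 87
Time = 62.6207 seconds


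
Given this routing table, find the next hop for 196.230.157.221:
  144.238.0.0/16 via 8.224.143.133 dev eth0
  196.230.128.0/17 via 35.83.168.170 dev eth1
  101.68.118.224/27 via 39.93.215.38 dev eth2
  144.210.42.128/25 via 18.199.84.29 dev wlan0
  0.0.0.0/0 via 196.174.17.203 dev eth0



Longest prefix match for 196.230.157.221:
  /16 144.238.0.0: no
  /17 196.230.128.0: MATCH
  /27 101.68.118.224: no
  /25 144.210.42.128: no
  /0 0.0.0.0: MATCH
Selected: next-hop 35.83.168.170 via eth1 (matched /17)


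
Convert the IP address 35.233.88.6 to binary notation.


35 = 00100011
233 = 11101001
88 = 01011000
6 = 00000110
Binary: 00100011.11101001.01011000.00000110


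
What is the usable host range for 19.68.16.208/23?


Network: 19.68.16.0
Broadcast: 19.68.17.255
First usable = network + 1
Last usable = broadcast - 1
Range: 19.68.16.1 to 19.68.17.254


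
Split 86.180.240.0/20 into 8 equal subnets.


New prefix = 20 + 3 = 23
Each subnet has 512 addresses
  86.180.240.0/23
  86.180.242.0/23
  86.180.244.0/23
  86.180.246.0/23
  86.180.248.0/23
  86.180.250.0/23
  86.180.252.0/23
  86.180.254.0/23
Subnets: 86.180.240.0/23, 86.180.242.0/23, 86.180.244.0/23, 86.180.246.0/23, 86.180.248.0/23, 86.180.250.0/23, 86.180.252.0/23, 86.180.254.0/23


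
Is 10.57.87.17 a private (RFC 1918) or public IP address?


RFC 1918 private ranges:
  10.0.0.0/8 (10.0.0.0 - 10.255.255.255)
  172.16.0.0/12 (172.16.0.0 - 172.31.255.255)
  192.168.0.0/16 (192.168.0.0 - 192.168.255.255)
Private (in 10.0.0.0/8)


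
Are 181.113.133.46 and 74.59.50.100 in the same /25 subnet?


Mask: 255.255.255.128
181.113.133.46 AND mask = 181.113.133.0
74.59.50.100 AND mask = 74.59.50.0
No, different subnets (181.113.133.0 vs 74.59.50.0)


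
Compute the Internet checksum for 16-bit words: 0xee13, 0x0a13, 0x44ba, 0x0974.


Sum all words (with carry folding):
+ 0xee13 = 0xee13
+ 0x0a13 = 0xf826
+ 0x44ba = 0x3ce1
+ 0x0974 = 0x4655
One's complement: ~0x4655
Checksum = 0xb9aa


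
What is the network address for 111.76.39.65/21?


IP:   01101111.01001100.00100111.01000001
Mask: 11111111.11111111.11111000.00000000
AND operation:
Net:  01101111.01001100.00100000.00000000
Network: 111.76.32.0/21


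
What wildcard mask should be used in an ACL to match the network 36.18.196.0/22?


Subnet mask: 255.255.252.0
Wildcard = 255.255.255.255 - subnet mask
255 - 255 = 0
255 - 255 = 0
255 - 252 = 3
255 - 0 = 255
Wildcard: 0.0.3.255


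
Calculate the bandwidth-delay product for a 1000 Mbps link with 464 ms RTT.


BDP = bandwidth * RTT
= 1000 Mbps * 464 ms
= 1000 * 1e6 * 464 / 1000 bits
= 464000000 bits
= 58000000 bytes
= 56640.625 KB
BDP = 464000000 bits (58000000 bytes)


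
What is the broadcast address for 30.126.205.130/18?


Network: 30.126.192.0/18
Host bits = 14
Set all host bits to 1:
Broadcast: 30.126.255.255


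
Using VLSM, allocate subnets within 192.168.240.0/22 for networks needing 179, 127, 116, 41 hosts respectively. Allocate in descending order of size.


179 hosts -> /24 (254 usable): 192.168.240.0/24
127 hosts -> /24 (254 usable): 192.168.241.0/24
116 hosts -> /25 (126 usable): 192.168.242.0/25
41 hosts -> /26 (62 usable): 192.168.242.128/26
Allocation: 192.168.240.0/24 (179 hosts, 254 usable); 192.168.241.0/24 (127 hosts, 254 usable); 192.168.242.0/25 (116 hosts, 126 usable); 192.168.242.128/26 (41 hosts, 62 usable)


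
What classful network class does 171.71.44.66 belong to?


First octet: 171
Binary: 10101011
10xxxxxx -> Class B (128-191)
Class B, default mask 255.255.0.0 (/16)


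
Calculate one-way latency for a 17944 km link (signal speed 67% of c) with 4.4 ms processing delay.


Speed = 0.67 * 3e5 km/s = 201000 km/s
Propagation delay = 17944 / 201000 = 0.0893 s = 89.2736 ms
Processing delay = 4.4 ms
Total one-way latency = 93.6736 ms


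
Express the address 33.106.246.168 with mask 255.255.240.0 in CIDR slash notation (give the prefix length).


Binary: 11111111.11111111.11110000.00000000
Count leading 1s
Prefix: /20


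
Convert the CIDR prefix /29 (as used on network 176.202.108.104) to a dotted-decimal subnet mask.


/29 means 29 network bits, 3 host bits
Binary: 11111111111111111111111111111000
Mask: 255.255.255.248


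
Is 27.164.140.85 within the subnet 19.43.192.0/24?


Subnet network: 19.43.192.0
Test IP AND mask: 27.164.140.0
No, 27.164.140.85 is not in 19.43.192.0/24


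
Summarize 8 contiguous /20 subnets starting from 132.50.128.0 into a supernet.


Original prefix: /20
Number of subnets: 8 = 2^3
New prefix = 20 - 3 = 17
Supernet: 132.50.128.0/17


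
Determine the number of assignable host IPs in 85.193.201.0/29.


Host bits = 32 - 29 = 3
Total addresses = 2^3 = 8
Usable = total - 2 (network and broadcast)
Usable hosts: 6


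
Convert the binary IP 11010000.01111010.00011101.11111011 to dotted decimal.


11010000 = 208
01111010 = 122
00011101 = 29
11111011 = 251
IP: 208.122.29.251


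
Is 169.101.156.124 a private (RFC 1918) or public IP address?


RFC 1918 private ranges:
  10.0.0.0/8 (10.0.0.0 - 10.255.255.255)
  172.16.0.0/12 (172.16.0.0 - 172.31.255.255)
  192.168.0.0/16 (192.168.0.0 - 192.168.255.255)
Public (not in any RFC 1918 range)


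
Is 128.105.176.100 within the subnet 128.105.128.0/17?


Subnet network: 128.105.128.0
Test IP AND mask: 128.105.128.0
Yes, 128.105.176.100 is in 128.105.128.0/17


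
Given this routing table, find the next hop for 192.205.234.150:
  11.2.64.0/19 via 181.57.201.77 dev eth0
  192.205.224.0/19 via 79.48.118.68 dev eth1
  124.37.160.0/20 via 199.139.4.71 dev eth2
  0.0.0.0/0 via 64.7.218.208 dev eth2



Longest prefix match for 192.205.234.150:
  /19 11.2.64.0: no
  /19 192.205.224.0: MATCH
  /20 124.37.160.0: no
  /0 0.0.0.0: MATCH
Selected: next-hop 79.48.118.68 via eth1 (matched /19)


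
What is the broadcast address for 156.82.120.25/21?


Network: 156.82.120.0/21
Host bits = 11
Set all host bits to 1:
Broadcast: 156.82.127.255


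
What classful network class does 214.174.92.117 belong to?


First octet: 214
Binary: 11010110
110xxxxx -> Class C (192-223)
Class C, default mask 255.255.255.0 (/24)


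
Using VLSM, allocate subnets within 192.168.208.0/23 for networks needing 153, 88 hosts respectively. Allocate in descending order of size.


153 hosts -> /24 (254 usable): 192.168.208.0/24
88 hosts -> /25 (126 usable): 192.168.209.0/25
Allocation: 192.168.208.0/24 (153 hosts, 254 usable); 192.168.209.0/25 (88 hosts, 126 usable)


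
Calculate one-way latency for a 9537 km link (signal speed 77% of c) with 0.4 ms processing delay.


Speed = 0.77 * 3e5 km/s = 231000 km/s
Propagation delay = 9537 / 231000 = 0.0413 s = 41.2857 ms
Processing delay = 0.4 ms
Total one-way latency = 41.6857 ms


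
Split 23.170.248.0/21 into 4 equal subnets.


New prefix = 21 + 2 = 23
Each subnet has 512 addresses
  23.170.248.0/23
  23.170.250.0/23
  23.170.252.0/23
  23.170.254.0/23
Subnets: 23.170.248.0/23, 23.170.250.0/23, 23.170.252.0/23, 23.170.254.0/23


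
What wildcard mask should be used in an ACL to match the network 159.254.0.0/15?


Subnet mask: 255.254.0.0
Wildcard = 255.255.255.255 - subnet mask
255 - 255 = 0
255 - 254 = 1
255 - 0 = 255
255 - 0 = 255
Wildcard: 0.1.255.255


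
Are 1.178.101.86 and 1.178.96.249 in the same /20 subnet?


Mask: 255.255.240.0
1.178.101.86 AND mask = 1.178.96.0
1.178.96.249 AND mask = 1.178.96.0
Yes, same subnet (1.178.96.0)


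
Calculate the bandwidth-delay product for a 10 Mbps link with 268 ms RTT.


BDP = bandwidth * RTT
= 10 Mbps * 268 ms
= 10 * 1e6 * 268 / 1000 bits
= 2680000 bits
= 335000 bytes
= 327.1484 KB
BDP = 2680000 bits (335000 bytes)


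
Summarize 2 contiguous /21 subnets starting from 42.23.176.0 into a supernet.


Original prefix: /21
Number of subnets: 2 = 2^1
New prefix = 21 - 1 = 20
Supernet: 42.23.176.0/20


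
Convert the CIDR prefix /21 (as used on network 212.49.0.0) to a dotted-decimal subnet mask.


/21 means 21 network bits, 11 host bits
Binary: 11111111111111111111100000000000
Mask: 255.255.248.0


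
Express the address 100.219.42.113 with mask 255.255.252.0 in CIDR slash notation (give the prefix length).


Binary: 11111111.11111111.11111100.00000000
Count leading 1s
Prefix: /22


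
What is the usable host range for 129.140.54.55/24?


Network: 129.140.54.0
Broadcast: 129.140.54.255
First usable = network + 1
Last usable = broadcast - 1
Range: 129.140.54.1 to 129.140.54.254


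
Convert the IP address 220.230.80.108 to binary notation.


220 = 11011100
230 = 11100110
80 = 01010000
108 = 01101100
Binary: 11011100.11100110.01010000.01101100


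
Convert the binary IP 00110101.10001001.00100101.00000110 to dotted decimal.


00110101 = 53
10001001 = 137
00100101 = 37
00000110 = 6
IP: 53.137.37.6


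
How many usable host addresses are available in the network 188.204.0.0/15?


Host bits = 32 - 15 = 17
Total addresses = 2^17 = 131072
Usable = total - 2 (network and broadcast)
Usable hosts: 131070


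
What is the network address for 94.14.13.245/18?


IP:   01011110.00001110.00001101.11110101
Mask: 11111111.11111111.11000000.00000000
AND operation:
Net:  01011110.00001110.00000000.00000000
Network: 94.14.0.0/18


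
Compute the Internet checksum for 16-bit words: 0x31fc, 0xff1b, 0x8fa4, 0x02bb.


Sum all words (with carry folding):
+ 0x31fc = 0x31fc
+ 0xff1b = 0x3118
+ 0x8fa4 = 0xc0bc
+ 0x02bb = 0xc377
One's complement: ~0xc377
Checksum = 0x3c88


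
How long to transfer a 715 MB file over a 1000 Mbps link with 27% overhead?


Effective throughput = 1000 * (1 - 27/100) = 730 Mbps
File size in Mb = 715 * 8 = 5720 Mb
Time = 5720 / 730
Time = 7.8356 seconds


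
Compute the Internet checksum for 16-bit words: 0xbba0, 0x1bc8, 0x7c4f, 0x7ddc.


Sum all words (with carry folding):
+ 0xbba0 = 0xbba0
+ 0x1bc8 = 0xd768
+ 0x7c4f = 0x53b8
+ 0x7ddc = 0xd194
One's complement: ~0xd194
Checksum = 0x2e6b


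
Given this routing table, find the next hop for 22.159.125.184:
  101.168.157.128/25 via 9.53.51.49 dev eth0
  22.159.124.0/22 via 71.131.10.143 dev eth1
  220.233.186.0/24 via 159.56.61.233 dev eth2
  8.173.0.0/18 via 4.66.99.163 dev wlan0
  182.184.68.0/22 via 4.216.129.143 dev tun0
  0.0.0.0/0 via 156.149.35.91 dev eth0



Longest prefix match for 22.159.125.184:
  /25 101.168.157.128: no
  /22 22.159.124.0: MATCH
  /24 220.233.186.0: no
  /18 8.173.0.0: no
  /22 182.184.68.0: no
  /0 0.0.0.0: MATCH
Selected: next-hop 71.131.10.143 via eth1 (matched /22)


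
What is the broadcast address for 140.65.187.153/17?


Network: 140.65.128.0/17
Host bits = 15
Set all host bits to 1:
Broadcast: 140.65.255.255


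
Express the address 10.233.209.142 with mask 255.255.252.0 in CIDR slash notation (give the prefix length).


Binary: 11111111.11111111.11111100.00000000
Count leading 1s
Prefix: /22


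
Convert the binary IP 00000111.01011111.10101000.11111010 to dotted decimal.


00000111 = 7
01011111 = 95
10101000 = 168
11111010 = 250
IP: 7.95.168.250


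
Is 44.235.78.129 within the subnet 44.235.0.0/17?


Subnet network: 44.235.0.0
Test IP AND mask: 44.235.0.0
Yes, 44.235.78.129 is in 44.235.0.0/17


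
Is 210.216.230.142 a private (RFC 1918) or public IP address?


RFC 1918 private ranges:
  10.0.0.0/8 (10.0.0.0 - 10.255.255.255)
  172.16.0.0/12 (172.16.0.0 - 172.31.255.255)
  192.168.0.0/16 (192.168.0.0 - 192.168.255.255)
Public (not in any RFC 1918 range)


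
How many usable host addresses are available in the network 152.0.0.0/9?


Host bits = 32 - 9 = 23
Total addresses = 2^23 = 8388608
Usable = total - 2 (network and broadcast)
Usable hosts: 8388606


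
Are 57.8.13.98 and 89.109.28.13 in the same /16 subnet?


Mask: 255.255.0.0
57.8.13.98 AND mask = 57.8.0.0
89.109.28.13 AND mask = 89.109.0.0
No, different subnets (57.8.0.0 vs 89.109.0.0)


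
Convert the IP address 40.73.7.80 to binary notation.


40 = 00101000
73 = 01001001
7 = 00000111
80 = 01010000
Binary: 00101000.01001001.00000111.01010000


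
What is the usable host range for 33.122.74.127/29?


Network: 33.122.74.120
Broadcast: 33.122.74.127
First usable = network + 1
Last usable = broadcast - 1
Range: 33.122.74.121 to 33.122.74.126


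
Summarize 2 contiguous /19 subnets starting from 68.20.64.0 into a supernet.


Original prefix: /19
Number of subnets: 2 = 2^1
New prefix = 19 - 1 = 18
Supernet: 68.20.64.0/18


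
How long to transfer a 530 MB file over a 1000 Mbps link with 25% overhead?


Effective throughput = 1000 * (1 - 25/100) = 750 Mbps
File size in Mb = 530 * 8 = 4240 Mb
Time = 4240 / 750
Time = 5.6533 seconds


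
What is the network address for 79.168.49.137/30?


IP:   01001111.10101000.00110001.10001001
Mask: 11111111.11111111.11111111.11111100
AND operation:
Net:  01001111.10101000.00110001.10001000
Network: 79.168.49.136/30


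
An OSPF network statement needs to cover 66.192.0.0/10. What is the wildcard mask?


Subnet mask: 255.192.0.0
Wildcard = 255.255.255.255 - subnet mask
255 - 255 = 0
255 - 192 = 63
255 - 0 = 255
255 - 0 = 255
Wildcard: 0.63.255.255


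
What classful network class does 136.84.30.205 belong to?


First octet: 136
Binary: 10001000
10xxxxxx -> Class B (128-191)
Class B, default mask 255.255.0.0 (/16)


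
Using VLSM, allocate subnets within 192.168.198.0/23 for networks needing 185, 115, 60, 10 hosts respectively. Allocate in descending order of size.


185 hosts -> /24 (254 usable): 192.168.198.0/24
115 hosts -> /25 (126 usable): 192.168.199.0/25
60 hosts -> /26 (62 usable): 192.168.199.128/26
10 hosts -> /28 (14 usable): 192.168.199.192/28
Allocation: 192.168.198.0/24 (185 hosts, 254 usable); 192.168.199.0/25 (115 hosts, 126 usable); 192.168.199.128/26 (60 hosts, 62 usable); 192.168.199.192/28 (10 hosts, 14 usable)


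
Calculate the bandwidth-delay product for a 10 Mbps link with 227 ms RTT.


BDP = bandwidth * RTT
= 10 Mbps * 227 ms
= 10 * 1e6 * 227 / 1000 bits
= 2270000 bits
= 283750 bytes
= 277.0996 KB
BDP = 2270000 bits (283750 bytes)


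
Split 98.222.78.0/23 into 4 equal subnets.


New prefix = 23 + 2 = 25
Each subnet has 128 addresses
  98.222.78.0/25
  98.222.78.128/25
  98.222.79.0/25
  98.222.79.128/25
Subnets: 98.222.78.0/25, 98.222.78.128/25, 98.222.79.0/25, 98.222.79.128/25


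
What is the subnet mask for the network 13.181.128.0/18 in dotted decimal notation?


/18 means 18 network bits, 14 host bits
Binary: 11111111111111111100000000000000
Mask: 255.255.192.0


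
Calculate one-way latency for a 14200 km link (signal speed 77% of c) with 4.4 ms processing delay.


Speed = 0.77 * 3e5 km/s = 231000 km/s
Propagation delay = 14200 / 231000 = 0.0615 s = 61.4719 ms
Processing delay = 4.4 ms
Total one-way latency = 65.8719 ms


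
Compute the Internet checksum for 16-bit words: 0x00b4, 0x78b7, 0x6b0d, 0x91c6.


Sum all words (with carry folding):
+ 0x00b4 = 0x00b4
+ 0x78b7 = 0x796b
+ 0x6b0d = 0xe478
+ 0x91c6 = 0x763f
One's complement: ~0x763f
Checksum = 0x89c0


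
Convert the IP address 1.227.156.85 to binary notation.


1 = 00000001
227 = 11100011
156 = 10011100
85 = 01010101
Binary: 00000001.11100011.10011100.01010101


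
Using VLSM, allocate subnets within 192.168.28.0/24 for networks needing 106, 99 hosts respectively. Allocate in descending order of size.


106 hosts -> /25 (126 usable): 192.168.28.0/25
99 hosts -> /25 (126 usable): 192.168.28.128/25
Allocation: 192.168.28.0/25 (106 hosts, 126 usable); 192.168.28.128/25 (99 hosts, 126 usable)


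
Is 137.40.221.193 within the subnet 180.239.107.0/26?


Subnet network: 180.239.107.0
Test IP AND mask: 137.40.221.192
No, 137.40.221.193 is not in 180.239.107.0/26


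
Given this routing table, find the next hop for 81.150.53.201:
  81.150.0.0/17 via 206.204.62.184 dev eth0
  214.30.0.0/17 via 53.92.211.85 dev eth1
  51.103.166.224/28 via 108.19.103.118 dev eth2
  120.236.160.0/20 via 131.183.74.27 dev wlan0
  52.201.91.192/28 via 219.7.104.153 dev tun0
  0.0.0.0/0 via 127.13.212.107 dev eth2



Longest prefix match for 81.150.53.201:
  /17 81.150.0.0: MATCH
  /17 214.30.0.0: no
  /28 51.103.166.224: no
  /20 120.236.160.0: no
  /28 52.201.91.192: no
  /0 0.0.0.0: MATCH
Selected: next-hop 206.204.62.184 via eth0 (matched /17)


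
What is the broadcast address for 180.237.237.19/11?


Network: 180.224.0.0/11
Host bits = 21
Set all host bits to 1:
Broadcast: 180.255.255.255


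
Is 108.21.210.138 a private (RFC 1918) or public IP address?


RFC 1918 private ranges:
  10.0.0.0/8 (10.0.0.0 - 10.255.255.255)
  172.16.0.0/12 (172.16.0.0 - 172.31.255.255)
  192.168.0.0/16 (192.168.0.0 - 192.168.255.255)
Public (not in any RFC 1918 range)


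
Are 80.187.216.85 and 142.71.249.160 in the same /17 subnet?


Mask: 255.255.128.0
80.187.216.85 AND mask = 80.187.128.0
142.71.249.160 AND mask = 142.71.128.0
No, different subnets (80.187.128.0 vs 142.71.128.0)
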